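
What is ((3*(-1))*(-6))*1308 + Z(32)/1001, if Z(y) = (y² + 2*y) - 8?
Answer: 23568624/1001 ≈ 23545.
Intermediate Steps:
Z(y) = -8 + y² + 2*y
((3*(-1))*(-6))*1308 + Z(32)/1001 = ((3*(-1))*(-6))*1308 + (-8 + 32² + 2*32)/1001 = -3*(-6)*1308 + (-8 + 1024 + 64)*(1/1001) = 18*1308 + 1080*(1/1001) = 23544 + 1080/1001 = 23568624/1001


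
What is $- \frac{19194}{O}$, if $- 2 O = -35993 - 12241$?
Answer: $- \frac{6398}{8039} \approx -0.79587$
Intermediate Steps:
$O = 24117$ ($O = - \frac{-35993 - 12241}{2} = \left(- \frac{1}{2}\right) \left(-48234\right) = 24117$)
$- \frac{19194}{O} = - \frac{19194}{24117} = \left(-19194\right) \frac{1}{24117} = - \frac{6398}{8039}$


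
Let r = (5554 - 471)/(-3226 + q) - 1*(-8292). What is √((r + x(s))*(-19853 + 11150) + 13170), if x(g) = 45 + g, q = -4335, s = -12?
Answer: 2*I*√1035231984595779/7561 ≈ 8510.8*I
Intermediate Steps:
r = 62690729/7561 (r = (5554 - 471)/(-3226 - 4335) - 1*(-8292) = 5083/(-7561) + 8292 = 5083*(-1/7561) + 8292 = -5083/7561 + 8292 = 62690729/7561 ≈ 8291.3)
√((r + x(s))*(-19853 + 11150) + 13170) = √((62690729/7561 + (45 - 12))*(-19853 + 11150) + 13170) = √((62690729/7561 + 33)*(-8703) + 13170) = √((62940242/7561)*(-8703) + 13170) = √(-547768926126/7561 + 13170) = √(-547669347756/7561) = 2*I*√1035231984595779/7561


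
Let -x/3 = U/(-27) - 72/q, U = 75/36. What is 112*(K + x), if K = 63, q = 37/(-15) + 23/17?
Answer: -28064428/1917 ≈ -14640.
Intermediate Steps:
q = -284/255 (q = 37*(-1/15) + 23*(1/17) = -37/15 + 23/17 = -284/255 ≈ -1.1137)
U = 25/12 (U = 75*(1/36) = 25/12 ≈ 2.0833)
x = -1485385/7668 (x = -3*((25/12)/(-27) - 72/(-284/255)) = -3*((25/12)*(-1/27) - 72*(-255/284)) = -3*(-25/324 + 4590/71) = -3*1485385/23004 = -1485385/7668 ≈ -193.71)
112*(K + x) = 112*(63 - 1485385/7668) = 112*(-1002301/7668) = -28064428/1917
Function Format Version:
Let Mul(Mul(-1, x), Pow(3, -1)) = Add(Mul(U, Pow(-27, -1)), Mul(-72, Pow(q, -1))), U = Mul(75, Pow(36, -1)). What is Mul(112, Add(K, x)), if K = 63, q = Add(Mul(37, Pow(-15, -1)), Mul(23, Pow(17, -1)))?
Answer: Rational(-28064428, 1917) ≈ -14640.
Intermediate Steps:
q = Rational(-284, 255) (q = Add(Mul(37, Rational(-1, 15)), Mul(23, Rational(1, 17))) = Add(Rational(-37, 15), Rational(23, 17)) = Rational(-284, 255) ≈ -1.1137)
U = Rational(25, 12) (U = Mul(75, Rational(1, 36)) = Rational(25, 12) ≈ 2.0833)
x = Rational(-1485385, 7668) (x = Mul(-3, Add(Mul(Rational(25, 12), Pow(-27, -1)), Mul(-72, Pow(Rational(-284, 255), -1)))) = Mul(-3, Add(Mul(Rational(25, 12), Rational(-1, 27)), Mul(-72, Rational(-255, 284)))) = Mul(-3, Add(Rational(-25, 324), Rational(4590, 71))) = Mul(-3, Rational(1485385, 23004)) = Rational(-1485385, 7668) ≈ -193.71)
Mul(112, Add(K, x)) = Mul(112, Add(63, Rational(-1485385, 7668))) = Mul(112, Rational(-1002301, 7668)) = Rational(-28064428, 1917)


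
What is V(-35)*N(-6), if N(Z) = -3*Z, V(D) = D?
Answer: -630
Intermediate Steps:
V(-35)*N(-6) = -(-105)*(-6) = -35*18 = -630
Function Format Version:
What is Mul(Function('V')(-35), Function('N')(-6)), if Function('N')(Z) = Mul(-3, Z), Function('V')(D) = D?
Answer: -630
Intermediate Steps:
Mul(Function('V')(-35), Function('N')(-6)) = Mul(-35, Mul(-3, -6)) = Mul(-35, 18) = -630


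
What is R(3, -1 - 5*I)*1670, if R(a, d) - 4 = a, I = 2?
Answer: 11690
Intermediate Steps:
R(a, d) = 4 + a
R(3, -1 - 5*I)*1670 = (4 + 3)*1670 = 7*1670 = 11690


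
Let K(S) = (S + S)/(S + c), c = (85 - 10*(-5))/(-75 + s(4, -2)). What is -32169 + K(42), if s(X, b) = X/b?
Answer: -33228421/1033 ≈ -32167.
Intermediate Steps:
c = -135/77 (c = (85 - 10*(-5))/(-75 + 4/(-2)) = (85 + 50)/(-75 + 4*(-½)) = 135/(-75 - 2) = 135/(-77) = 135*(-1/77) = -135/77 ≈ -1.7532)
K(S) = 2*S/(-135/77 + S) (K(S) = (S + S)/(S - 135/77) = (2*S)/(-135/77 + S) = 2*S/(-135/77 + S))
-32169 + K(42) = -32169 + 154*42/(-135 + 77*42) = -32169 + 154*42/(-135 + 3234) = -32169 + 154*42/3099 = -32169 + 154*42*(1/3099) = -32169 + 2156/1033 = -33228421/1033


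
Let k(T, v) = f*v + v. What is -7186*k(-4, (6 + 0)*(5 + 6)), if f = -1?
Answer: 0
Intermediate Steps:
k(T, v) = 0 (k(T, v) = -v + v = 0)
-7186*k(-4, (6 + 0)*(5 + 6)) = -7186*0 = 0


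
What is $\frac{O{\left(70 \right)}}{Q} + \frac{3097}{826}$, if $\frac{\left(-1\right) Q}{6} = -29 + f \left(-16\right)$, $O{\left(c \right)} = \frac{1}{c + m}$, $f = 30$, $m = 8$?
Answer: $\frac{368871695}{98381556} \approx 3.7494$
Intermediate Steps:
$O{\left(c \right)} = \frac{1}{8 + c}$ ($O{\left(c \right)} = \frac{1}{c + 8} = \frac{1}{8 + c}$)
$Q = 3054$ ($Q = - 6 \left(-29 + 30 \left(-16\right)\right) = - 6 \left(-29 - 480\right) = \left(-6\right) \left(-509\right) = 3054$)
$\frac{O{\left(70 \right)}}{Q} + \frac{3097}{826} = \frac{1}{\left(8 + 70\right) 3054} + \frac{3097}{826} = \frac{1}{78} \cdot \frac{1}{3054} + 3097 \cdot \frac{1}{826} = \frac{1}{78} \cdot \frac{1}{3054} + \frac{3097}{826} = \frac{1}{238212} + \frac{3097}{826} = \frac{368871695}{98381556}$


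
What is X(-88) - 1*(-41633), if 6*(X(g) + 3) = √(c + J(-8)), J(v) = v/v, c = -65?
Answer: 41630 + 4*I/3 ≈ 41630.0 + 1.3333*I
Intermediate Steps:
J(v) = 1
X(g) = -3 + 4*I/3 (X(g) = -3 + √(-65 + 1)/6 = -3 + √(-64)/6 = -3 + (8*I)/6 = -3 + 4*I/3)
X(-88) - 1*(-41633) = (-3 + 4*I/3) - 1*(-41633) = (-3 + 4*I/3) + 41633 = 41630 + 4*I/3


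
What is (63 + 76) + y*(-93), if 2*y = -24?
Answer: 1255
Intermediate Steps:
y = -12 (y = (½)*(-24) = -12)
(63 + 76) + y*(-93) = (63 + 76) - 12*(-93) = 139 + 1116 = 1255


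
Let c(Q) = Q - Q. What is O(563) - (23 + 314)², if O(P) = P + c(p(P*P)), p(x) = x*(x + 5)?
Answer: -113006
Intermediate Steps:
p(x) = x*(5 + x)
c(Q) = 0
O(P) = P (O(P) = P + 0 = P)
O(563) - (23 + 314)² = 563 - (23 + 314)² = 563 - 1*337² = 563 - 1*113569 = 563 - 113569 = -113006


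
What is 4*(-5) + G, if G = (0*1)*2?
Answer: -20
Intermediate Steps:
G = 0 (G = 0*2 = 0)
4*(-5) + G = 4*(-5) + 0 = -20 + 0 = -20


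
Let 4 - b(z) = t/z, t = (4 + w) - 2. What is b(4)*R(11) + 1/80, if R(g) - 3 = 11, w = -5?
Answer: 5321/80 ≈ 66.512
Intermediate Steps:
R(g) = 14 (R(g) = 3 + 11 = 14)
t = -3 (t = (4 - 5) - 2 = -1 - 2 = -3)
b(z) = 4 + 3/z (b(z) = 4 - (-3)/z = 4 + 3/z)
b(4)*R(11) + 1/80 = (4 + 3/4)*14 + 1/80 = (4 + 3*(¼))*14 + 1/80 = (4 + ¾)*14 + 1/80 = (19/4)*14 + 1/80 = 133/2 + 1/80 = 5321/80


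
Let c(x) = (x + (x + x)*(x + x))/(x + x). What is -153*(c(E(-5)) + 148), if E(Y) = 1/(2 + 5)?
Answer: -318699/14 ≈ -22764.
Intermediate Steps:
E(Y) = ⅐ (E(Y) = 1/7 = ⅐)
c(x) = (x + 4*x²)/(2*x) (c(x) = (x + (2*x)*(2*x))/((2*x)) = (x + 4*x²)*(1/(2*x)) = (x + 4*x²)/(2*x))
-153*(c(E(-5)) + 148) = -153*((½ + 2*(⅐)) + 148) = -153*((½ + 2/7) + 148) = -153*(11/14 + 148) = -153*2083/14 = -318699/14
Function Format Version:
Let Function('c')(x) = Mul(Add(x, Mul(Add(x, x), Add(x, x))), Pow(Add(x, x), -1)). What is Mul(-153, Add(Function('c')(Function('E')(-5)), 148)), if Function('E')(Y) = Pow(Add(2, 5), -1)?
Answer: Rational(-318699, 14) ≈ -22764.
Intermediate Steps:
Function('E')(Y) = Rational(1, 7) (Function('E')(Y) = Pow(7, -1) = Rational(1, 7))
Function('c')(x) = Mul(Rational(1, 2), Pow(x, -1), Add(x, Mul(4, Pow(x, 2)))) (Function('c')(x) = Mul(Add(x, Mul(Mul(2, x), Mul(2, x))), Pow(Mul(2, x), -1)) = Mul(Add(x, Mul(4, Pow(x, 2))), Mul(Rational(1, 2), Pow(x, -1))) = Mul(Rational(1, 2), Pow(x, -1), Add(x, Mul(4, Pow(x, 2)))))
Mul(-153, Add(Function('c')(Function('E')(-5)), 148)) = Mul(-153, Add(Add(Rational(1, 2), Mul(2, Rational(1, 7))), 148)) = Mul(-153, Add(Add(Rational(1, 2), Rational(2, 7)), 148)) = Mul(-153, Add(Rational(11, 14), 148)) = Mul(-153, Rational(2083, 14)) = Rational(-318699, 14)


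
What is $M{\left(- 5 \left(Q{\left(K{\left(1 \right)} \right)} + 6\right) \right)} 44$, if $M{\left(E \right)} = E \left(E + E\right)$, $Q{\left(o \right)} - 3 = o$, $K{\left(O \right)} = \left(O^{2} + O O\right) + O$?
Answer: $316800$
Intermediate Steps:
$K{\left(O \right)} = O + 2 O^{2}$ ($K{\left(O \right)} = \left(O^{2} + O^{2}\right) + O = 2 O^{2} + O = O + 2 O^{2}$)
$Q{\left(o \right)} = 3 + o$
$M{\left(E \right)} = 2 E^{2}$ ($M{\left(E \right)} = E 2 E = 2 E^{2}$)
$M{\left(- 5 \left(Q{\left(K{\left(1 \right)} \right)} + 6\right) \right)} 44 = 2 \left(- 5 \left(\left(3 + 1 \left(1 + 2 \cdot 1\right)\right) + 6\right)\right)^{2} \cdot 44 = 2 \left(- 5 \left(\left(3 + 1 \left(1 + 2\right)\right) + 6\right)\right)^{2} \cdot 44 = 2 \left(- 5 \left(\left(3 + 1 \cdot 3\right) + 6\right)\right)^{2} \cdot 44 = 2 \left(- 5 \left(\left(3 + 3\right) + 6\right)\right)^{2} \cdot 44 = 2 \left(- 5 \left(6 + 6\right)\right)^{2} \cdot 44 = 2 \left(\left(-5\right) 12\right)^{2} \cdot 44 = 2 \left(-60\right)^{2} \cdot 44 = 2 \cdot 3600 \cdot 44 = 7200 \cdot 44 = 316800$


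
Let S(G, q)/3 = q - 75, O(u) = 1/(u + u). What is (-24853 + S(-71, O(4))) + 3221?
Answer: -174853/8 ≈ -21857.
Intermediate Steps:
O(u) = 1/(2*u)
S(G, q) = -225 + 3*q (S(G, q) = 3*(q - 75) = 3*(-75 + q) = -225 + 3*q)
(-24853 + S(-71, O(4))) + 3221 = (-24853 + (-225 + 3*((½)/4))) + 3221 = (-24853 + (-225 + 3*((½)*(¼)))) + 3221 = (-24853 + (-225 + 3*(⅛))) + 3221 = (-24853 + (-225 + 3/8)) + 3221 = (-24853 - 1797/8) + 3221 = -200621/8 + 3221 = -174853/8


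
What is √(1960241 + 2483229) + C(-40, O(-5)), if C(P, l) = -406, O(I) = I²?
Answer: -406 + √4443470 ≈ 1702.0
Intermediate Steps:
√(1960241 + 2483229) + C(-40, O(-5)) = √(1960241 + 2483229) - 406 = √4443470 - 406 = -406 + √4443470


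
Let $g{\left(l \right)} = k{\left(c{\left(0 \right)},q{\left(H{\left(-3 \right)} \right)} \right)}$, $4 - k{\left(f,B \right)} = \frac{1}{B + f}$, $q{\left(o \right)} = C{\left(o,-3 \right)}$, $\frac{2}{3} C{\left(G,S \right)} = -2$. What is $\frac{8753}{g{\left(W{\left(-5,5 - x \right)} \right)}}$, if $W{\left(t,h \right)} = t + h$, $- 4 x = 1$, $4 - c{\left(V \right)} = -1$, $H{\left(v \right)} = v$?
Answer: $\frac{17506}{7} \approx 2500.9$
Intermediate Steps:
$C{\left(G,S \right)} = -3$ ($C{\left(G,S \right)} = \frac{3}{2} \left(-2\right) = -3$)
$q{\left(o \right)} = -3$
$c{\left(V \right)} = 5$ ($c{\left(V \right)} = 4 - -1 = 4 + 1 = 5$)
$x = - \frac{1}{4}$ ($x = \left(- \frac{1}{4}\right) 1 = - \frac{1}{4} \approx -0.25$)
$k{\left(f,B \right)} = 4 - \frac{1}{B + f}$
$W{\left(t,h \right)} = h + t$
$g{\left(l \right)} = \frac{7}{2}$ ($g{\left(l \right)} = \frac{-1 + 4 \left(-3\right) + 4 \cdot 5}{-3 + 5} = \frac{-1 - 12 + 20}{2} = \frac{1}{2} \cdot 7 = \frac{7}{2}$)
$\frac{8753}{g{\left(W{\left(-5,5 - x \right)} \right)}} = \frac{8753}{\frac{7}{2}} = 8753 \cdot \frac{2}{7} = \frac{17506}{7}$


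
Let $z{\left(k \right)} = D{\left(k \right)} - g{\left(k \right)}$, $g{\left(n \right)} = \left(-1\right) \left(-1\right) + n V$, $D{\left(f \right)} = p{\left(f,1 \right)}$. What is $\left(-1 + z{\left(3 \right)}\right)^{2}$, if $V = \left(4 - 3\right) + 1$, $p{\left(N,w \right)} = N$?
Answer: $25$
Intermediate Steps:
$D{\left(f \right)} = f$
$V = 2$ ($V = 1 + 1 = 2$)
$g{\left(n \right)} = 1 + 2 n$ ($g{\left(n \right)} = \left(-1\right) \left(-1\right) + n 2 = 1 + 2 n$)
$z{\left(k \right)} = -1 - k$ ($z{\left(k \right)} = k - \left(1 + 2 k\right) = -1 - k$)
$\left(-1 + z{\left(3 \right)}\right)^{2} = \left(-1 - 4\right)^{2} = \left(-5\right)^{2} = 25$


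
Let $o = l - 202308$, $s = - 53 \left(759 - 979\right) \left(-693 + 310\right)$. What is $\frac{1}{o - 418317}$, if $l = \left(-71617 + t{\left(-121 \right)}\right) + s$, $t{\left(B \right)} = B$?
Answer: $- \frac{1}{5158143} \approx -1.9387 \cdot 10^{-7}$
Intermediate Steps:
$s = -4465780$ ($s = - 53 \left(\left(-220\right) \left(-383\right)\right) = \left(-53\right) 84260 = -4465780$)
$l = -4537518$ ($l = \left(-71617 - 121\right) - 4465780 = -71738 - 4465780 = -4537518$)
$o = -4739826$ ($o = -4537518 - 202308 = -4739826$)
$\frac{1}{o - 418317} = \frac{1}{-4739826 - 418317} = \frac{1}{-5158143} = - \frac{1}{5158143}$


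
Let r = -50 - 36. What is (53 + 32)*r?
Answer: -7310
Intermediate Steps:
r = -86
(53 + 32)*r = (53 + 32)*(-86) = 85*(-86) = -7310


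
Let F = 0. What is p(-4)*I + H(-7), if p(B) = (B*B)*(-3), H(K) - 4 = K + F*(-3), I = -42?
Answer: 2013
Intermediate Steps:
H(K) = 4 + K (H(K) = 4 + (K + 0*(-3)) = 4 + (K + 0) = 4 + K)
p(B) = -3*B² (p(B) = B²*(-3) = -3*B²)
p(-4)*I + H(-7) = -3*(-4)²*(-42) + (4 - 7) = -3*16*(-42) - 3 = -48*(-42) - 3 = 2016 - 3 = 2013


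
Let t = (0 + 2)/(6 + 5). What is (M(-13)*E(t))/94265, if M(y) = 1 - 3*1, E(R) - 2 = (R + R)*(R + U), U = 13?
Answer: -1644/11406065 ≈ -0.00014413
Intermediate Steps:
t = 2/11 ≈ 0.18182
E(R) = 2 + 2*R*(13 + R) (E(R) = 2 + (R + R)*(R + 13) = 2 + (2*R)*(13 + R) = 2 + 2*R*(13 + R))
M(y) = -2 (M(y) = 1 - 3 = -2)
(M(-13)*E(t))/94265 = -2*(2 + 2*(2/11)² + 26*(2/11))/94265 = -2*(2 + 2*(4/121) + 52/11)*(1/94265) = -2*(2 + 8/121 + 52/11)*(1/94265) = -2*822/121*(1/94265) = -1644/121*1/94265 = -1644/11406065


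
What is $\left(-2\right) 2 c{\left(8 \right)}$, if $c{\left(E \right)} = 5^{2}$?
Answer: $-100$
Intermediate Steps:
$c{\left(E \right)} = 25$
$\left(-2\right) 2 c{\left(8 \right)} = \left(-2\right) 2 \cdot 25 = \left(-4\right) 25 = -100$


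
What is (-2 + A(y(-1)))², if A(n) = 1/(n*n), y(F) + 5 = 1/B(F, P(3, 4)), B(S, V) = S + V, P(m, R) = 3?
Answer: 24964/6561 ≈ 3.8049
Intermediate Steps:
y(F) = -5 + 1/(3 + F) (y(F) = -5 + 1/(F + 3) = -5 + 1/(3 + F))
A(n) = n⁻²
(-2 + A(y(-1)))² = (-2 + ((-14 - 5*(-1))/(3 - 1))⁻²)² = (-2 + ((-14 + 5)/2)⁻²)² = (-2 + ((½)*(-9))⁻²)² = (-2 + (-9/2)⁻²)² = (-2 + 4/81)² = (-158/81)² = 24964/6561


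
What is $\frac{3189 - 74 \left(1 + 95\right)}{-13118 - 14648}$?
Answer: $\frac{3915}{27766} \approx 0.141$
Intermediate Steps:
$\frac{3189 - 74 \left(1 + 95\right)}{-13118 - 14648} = \frac{3189 - 7104}{-27766} = \left(3189 - 7104\right) \left(- \frac{1}{27766}\right) = \left(-3915\right) \left(- \frac{1}{27766}\right) = \frac{3915}{27766}$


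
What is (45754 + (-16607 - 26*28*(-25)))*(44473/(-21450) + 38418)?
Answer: 272831831983/150 ≈ 1.8189e+9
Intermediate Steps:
(45754 + (-16607 - 26*28*(-25)))*(44473/(-21450) + 38418) = (45754 + (-16607 - 728*(-25)))*(44473*(-1/21450) + 38418) = (45754 + (-16607 - 1*(-18200)))*(-311/150 + 38418) = (45754 + (-16607 + 18200))*(5762389/150) = (45754 + 1593)*(5762389/150) = 47347*(5762389/150) = 272831831983/150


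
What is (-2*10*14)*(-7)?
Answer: 1960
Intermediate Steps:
(-2*10*14)*(-7) = -20*14*(-7) = -280*(-7) = 1960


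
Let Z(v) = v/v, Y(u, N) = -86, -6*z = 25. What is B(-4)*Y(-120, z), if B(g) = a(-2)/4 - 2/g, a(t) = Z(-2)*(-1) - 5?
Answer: 86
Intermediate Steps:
z = -25/6 (z = -⅙*25 = -25/6 ≈ -4.1667)
Z(v) = 1
a(t) = -6 (a(t) = 1*(-1) - 5 = -1 - 5 = -6)
B(g) = -3/2 - 2/g (B(g) = -6/4 - 2/g = -6*¼ - 2/g = -3/2 - 2/g)
B(-4)*Y(-120, z) = (-3/2 - 2/(-4))*(-86) = (-3/2 - 2*(-¼))*(-86) = (-3/2 + ½)*(-86) = -1*(-86) = 86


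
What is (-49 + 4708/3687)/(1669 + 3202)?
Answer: -175955/17959377 ≈ -0.0097974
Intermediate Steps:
(-49 + 4708/3687)/(1669 + 3202) = (-49 + 4708*(1/3687))/4871 = (-49 + 4708/3687)*(1/4871) = -175955/3687*1/4871 = -175955/17959377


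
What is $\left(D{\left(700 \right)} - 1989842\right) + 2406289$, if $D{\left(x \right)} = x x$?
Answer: $906447$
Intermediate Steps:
$D{\left(x \right)} = x^{2}$
$\left(D{\left(700 \right)} - 1989842\right) + 2406289 = \left(700^{2} - 1989842\right) + 2406289 = \left(490000 - 1989842\right) + 2406289 = -1499842 + 2406289 = 906447$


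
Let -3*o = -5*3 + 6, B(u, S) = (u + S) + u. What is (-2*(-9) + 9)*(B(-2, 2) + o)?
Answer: 27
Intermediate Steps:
B(u, S) = S + 2*u (B(u, S) = (S + u) + u = S + 2*u)
o = 3 (o = -(-5*3 + 6)/3 = -(-15 + 6)/3 = -⅓*(-9) = 3)
(-2*(-9) + 9)*(B(-2, 2) + o) = (-2*(-9) + 9)*((2 + 2*(-2)) + 3) = (18 + 9)*((2 - 4) + 3) = 27*(-2 + 3) = 27*1 = 27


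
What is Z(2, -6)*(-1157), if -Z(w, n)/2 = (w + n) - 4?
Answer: -18512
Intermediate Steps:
Z(w, n) = 8 - 2*n - 2*w (Z(w, n) = -2*((w + n) - 4) = -2*((n + w) - 4) = -2*(-4 + n + w) = 8 - 2*n - 2*w)
Z(2, -6)*(-1157) = (8 - 2*(-6) - 2*2)*(-1157) = (8 + 12 - 4)*(-1157) = 16*(-1157) = -18512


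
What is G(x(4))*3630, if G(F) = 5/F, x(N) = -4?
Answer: -9075/2 ≈ -4537.5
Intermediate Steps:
G(x(4))*3630 = (5/(-4))*3630 = (5*(-¼))*3630 = -5/4*3630 = -9075/2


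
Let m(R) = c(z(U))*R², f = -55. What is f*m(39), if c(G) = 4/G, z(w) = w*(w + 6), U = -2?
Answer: 83655/2 ≈ 41828.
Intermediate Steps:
z(w) = w*(6 + w)
m(R) = -R²/2 (m(R) = (4/((-2*(6 - 2))))*R² = (4/((-2*4)))*R² = (4/(-8))*R² = (4*(-⅛))*R² = -R²/2)
f*m(39) = -(-55)*39²/2 = -(-55)*1521/2 = -55*(-1521/2) = 83655/2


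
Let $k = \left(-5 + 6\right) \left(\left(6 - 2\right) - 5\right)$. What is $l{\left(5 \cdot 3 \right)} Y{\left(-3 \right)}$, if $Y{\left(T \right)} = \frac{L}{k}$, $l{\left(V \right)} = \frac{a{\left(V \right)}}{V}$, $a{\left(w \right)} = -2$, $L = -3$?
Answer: $- \frac{2}{5} \approx -0.4$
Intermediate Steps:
$k = -1$ ($k = 1 \left(\left(6 - 2\right) - 5\right) = 1 \left(4 - 5\right) = 1 \left(-1\right) = -1$)
$l{\left(V \right)} = - \frac{2}{V}$
$Y{\left(T \right)} = 3$ ($Y{\left(T \right)} = - \frac{3}{-1} = \left(-3\right) \left(-1\right) = 3$)
$l{\left(5 \cdot 3 \right)} Y{\left(-3 \right)} = - \frac{2}{5 \cdot 3} \cdot 3 = - \frac{2}{15} \cdot 3 = \left(-2\right) \frac{1}{15} \cdot 3 = \left(- \frac{2}{15}\right) 3 = - \frac{2}{5}$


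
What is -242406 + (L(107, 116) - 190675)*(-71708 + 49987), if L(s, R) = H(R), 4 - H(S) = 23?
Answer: 4141821968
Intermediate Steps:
H(S) = -19 (H(S) = 4 - 1*23 = 4 - 23 = -19)
L(s, R) = -19
-242406 + (L(107, 116) - 190675)*(-71708 + 49987) = -242406 + (-19 - 190675)*(-71708 + 49987) = -242406 - 190694*(-21721) = -242406 + 4142064374 = 4141821968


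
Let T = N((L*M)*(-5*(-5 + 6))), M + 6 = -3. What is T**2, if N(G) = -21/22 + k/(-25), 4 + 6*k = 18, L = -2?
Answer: 2989441/2722500 ≈ 1.0980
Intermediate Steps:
k = 7/3 (k = -2/3 + (1/6)*18 = -2/3 + 3 = 7/3 ≈ 2.3333)
M = -9 (M = -6 - 3 = -9)
N(G) = -1729/1650 (N(G) = -21/22 + (7/3)/(-25) = -21*1/22 + (7/3)*(-1/25) = -21/22 - 7/75 = -1729/1650)
T = -1729/1650 ≈ -1.0479
T**2 = (-1729/1650)**2 = 2989441/2722500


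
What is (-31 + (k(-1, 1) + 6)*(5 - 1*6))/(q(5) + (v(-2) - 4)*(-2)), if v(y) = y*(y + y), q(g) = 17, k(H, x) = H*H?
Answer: -38/9 ≈ -4.2222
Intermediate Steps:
k(H, x) = H**2
v(y) = 2*y**2 (v(y) = y*(2*y) = 2*y**2)
(-31 + (k(-1, 1) + 6)*(5 - 1*6))/(q(5) + (v(-2) - 4)*(-2)) = (-31 + ((-1)**2 + 6)*(5 - 1*6))/(17 + (2*(-2)**2 - 4)*(-2)) = (-31 + (1 + 6)*(5 - 6))/(17 + (2*4 - 4)*(-2)) = (-31 + 7*(-1))/(17 + (8 - 4)*(-2)) = (-31 - 7)/(17 + 4*(-2)) = -38/(17 - 8) = -38/9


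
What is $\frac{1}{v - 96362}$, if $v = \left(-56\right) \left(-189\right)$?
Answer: $- \frac{1}{85778} \approx -1.1658 \cdot 10^{-5}$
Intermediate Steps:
$v = 10584$
$\frac{1}{v - 96362} = \frac{1}{10584 - 96362} = \frac{1}{-85778} = - \frac{1}{85778}$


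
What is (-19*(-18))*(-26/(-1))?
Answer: 8892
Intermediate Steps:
(-19*(-18))*(-26/(-1)) = 342*(-26*(-1)) = 342*26 = 8892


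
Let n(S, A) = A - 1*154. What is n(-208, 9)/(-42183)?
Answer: 145/42183 ≈ 0.0034374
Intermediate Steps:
n(S, A) = -154 + A (n(S, A) = A - 154 = -154 + A)
n(-208, 9)/(-42183) = (-154 + 9)/(-42183) = -145*(-1/42183) = 145/42183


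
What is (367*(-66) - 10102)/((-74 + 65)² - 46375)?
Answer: 17162/23147 ≈ 0.74144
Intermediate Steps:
(367*(-66) - 10102)/((-74 + 65)² - 46375) = (-24222 - 10102)/((-9)² - 46375) = -34324/(81 - 46375) = -34324/(-46294) = -34324*(-1/46294) = 17162/23147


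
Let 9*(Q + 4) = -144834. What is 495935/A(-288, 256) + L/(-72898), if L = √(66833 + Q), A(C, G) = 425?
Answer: 99187/85 - √456627/218694 ≈ 1166.9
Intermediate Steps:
Q = -48290/3 (Q = -4 + (⅑)*(-144834) = -4 - 48278/3 = -48290/3 ≈ -16097.)
L = √456627/3 (L = √(66833 - 48290/3) = √(152209/3) = √456627/3 ≈ 225.25)
495935/A(-288, 256) + L/(-72898) = 495935/425 + (√456627/3)/(-72898) = 495935*(1/425) + (√456627/3)*(-1/72898) = 99187/85 - √456627/218694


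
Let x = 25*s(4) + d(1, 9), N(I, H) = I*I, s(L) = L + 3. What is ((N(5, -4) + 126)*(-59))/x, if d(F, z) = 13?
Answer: -8909/188 ≈ -47.388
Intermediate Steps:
s(L) = 3 + L
N(I, H) = I²
x = 188 (x = 25*(3 + 4) + 13 = 25*7 + 13 = 175 + 13 = 188)
((N(5, -4) + 126)*(-59))/x = ((5² + 126)*(-59))/188 = ((25 + 126)*(-59))*(1/188) = (151*(-59))*(1/188) = -8909*1/188 = -8909/188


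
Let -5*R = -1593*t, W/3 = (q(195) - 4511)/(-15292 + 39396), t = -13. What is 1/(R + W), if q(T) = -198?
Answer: -120520/499240371 ≈ -0.00024141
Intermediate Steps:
W = -14127/24104 (W = 3*((-198 - 4511)/(-15292 + 39396)) = 3*(-4709/24104) = -14127/24104 ≈ -0.58609)
R = -20709/5 (R = -(-1)*1593*(-13)/5 = -(-1)*(-20709)/5 = -⅕*20709 = -20709/5 ≈ -4141.8)
1/(R + W) = 1/(-20709/5 - 14127/24104) = 1/(-499240371/120520) = -120520/499240371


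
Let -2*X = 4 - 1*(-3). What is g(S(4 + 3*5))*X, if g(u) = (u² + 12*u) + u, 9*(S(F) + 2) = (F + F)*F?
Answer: -2022944/81 ≈ -24975.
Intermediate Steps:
X = -7/2 (X = -(4 - 1*(-3))/2 = -(4 + 3)/2 = -½*7 = -7/2 ≈ -3.5000)
S(F) = -2 + 2*F²/9 (S(F) = -2 + ((F + F)*F)/9 = -2 + ((2*F)*F)/9 = -2 + (2*F²)/9 = -2 + 2*F²/9)
g(u) = u² + 13*u
g(S(4 + 3*5))*X = ((-2 + 2*(4 + 3*5)²/9)*(13 + (-2 + 2*(4 + 3*5)²/9)))*(-7/2) = ((-2 + 2*(4 + 15)²/9)*(13 + (-2 + 2*(4 + 15)²/9)))*(-7/2) = ((-2 + (2/9)*19²)*(13 + (-2 + (2/9)*19²)))*(-7/2) = ((-2 + (2/9)*361)*(13 + (-2 + (2/9)*361)))*(-7/2) = ((-2 + 722/9)*(13 + (-2 + 722/9)))*(-7/2) = (704*(13 + 704/9)/9)*(-7/2) = ((704/9)*(821/9))*(-7/2) = (577984/81)*(-7/2) = -2022944/81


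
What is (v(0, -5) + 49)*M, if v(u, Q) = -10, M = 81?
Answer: 3159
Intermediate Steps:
(v(0, -5) + 49)*M = (-10 + 49)*81 = 39*81 = 3159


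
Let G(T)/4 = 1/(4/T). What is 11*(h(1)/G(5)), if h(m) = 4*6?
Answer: 264/5 ≈ 52.800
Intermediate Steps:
h(m) = 24
G(T) = T (G(T) = 4*(1/(4/T)) = 4*(1*(T/4)) = 4*(T/4) = T)
11*(h(1)/G(5)) = 11*(24/5) = 264/5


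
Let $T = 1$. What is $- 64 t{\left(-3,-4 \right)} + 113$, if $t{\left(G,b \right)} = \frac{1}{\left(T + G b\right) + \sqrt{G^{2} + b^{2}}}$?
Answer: $\frac{985}{9} \approx 109.44$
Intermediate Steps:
$t{\left(G,b \right)} = \frac{1}{1 + \sqrt{G^{2} + b^{2}} + G b}$ ($t{\left(G,b \right)} = \frac{1}{\left(1 + G b\right) + \sqrt{G^{2} + b^{2}}} = \frac{1}{1 + \sqrt{G^{2} + b^{2}} + G b}$)
$- 64 t{\left(-3,-4 \right)} + 113 = - \frac{64}{1 + \sqrt{\left(-3\right)^{2} + \left(-4\right)^{2}} - -12} + 113 = - \frac{64}{1 + \sqrt{9 + 16} + 12} + 113 = - \frac{64}{1 + \sqrt{25} + 12} + 113 = - \frac{64}{1 + 5 + 12} + 113 = - \frac{64}{18} + 113 = \left(-64\right) \frac{1}{18} + 113 = - \frac{32}{9} + 113 = \frac{985}{9}$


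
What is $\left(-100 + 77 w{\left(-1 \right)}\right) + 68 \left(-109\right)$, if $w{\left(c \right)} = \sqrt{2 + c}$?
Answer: $-7435$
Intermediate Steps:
$\left(-100 + 77 w{\left(-1 \right)}\right) + 68 \left(-109\right) = \left(-100 + 77 \sqrt{2 - 1}\right) + 68 \left(-109\right) = \left(-100 + 77 \sqrt{1}\right) - 7412 = \left(-100 + 77 \cdot 1\right) - 7412 = \left(-100 + 77\right) - 7412 = -23 - 7412 = -7435$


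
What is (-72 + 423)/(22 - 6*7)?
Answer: -351/20 ≈ -17.550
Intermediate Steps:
(-72 + 423)/(22 - 6*7) = 351/(22 - 42) = 351/(-20) = 351*(-1/20) = -351/20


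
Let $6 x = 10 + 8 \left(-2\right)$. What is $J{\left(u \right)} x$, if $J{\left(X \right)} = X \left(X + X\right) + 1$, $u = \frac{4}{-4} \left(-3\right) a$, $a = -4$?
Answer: $-289$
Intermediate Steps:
$u = -12$ ($u = \frac{4}{-4} \left(-3\right) \left(-4\right) = 4 \left(- \frac{1}{4}\right) \left(-3\right) \left(-4\right) = \left(-1\right) \left(-3\right) \left(-4\right) = 3 \left(-4\right) = -12$)
$J{\left(X \right)} = 1 + 2 X^{2}$ ($J{\left(X \right)} = X 2 X + 1 = 2 X^{2} + 1 = 1 + 2 X^{2}$)
$x = -1$ ($x = \frac{10 + 8 \left(-2\right)}{6} = \frac{10 - 16}{6} = \frac{1}{6} \left(-6\right) = -1$)
$J{\left(u \right)} x = \left(1 + 2 \left(-12\right)^{2}\right) \left(-1\right) = \left(1 + 2 \cdot 144\right) \left(-1\right) = \left(1 + 288\right) \left(-1\right) = 289 \left(-1\right) = -289$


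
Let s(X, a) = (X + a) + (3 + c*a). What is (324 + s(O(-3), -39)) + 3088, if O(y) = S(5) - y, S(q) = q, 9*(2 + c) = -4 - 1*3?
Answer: 10477/3 ≈ 3492.3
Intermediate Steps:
c = -25/9 (c = -2 + (-4 - 1*3)/9 = -2 + (-4 - 3)/9 = -2 + (⅑)*(-7) = -2 - 7/9 = -25/9 ≈ -2.7778)
O(y) = 5 - y
s(X, a) = 3 + X - 16*a/9 (s(X, a) = (X + a) + (3 - 25*a/9) = 3 + X - 16*a/9)
(324 + s(O(-3), -39)) + 3088 = (324 + (3 + (5 - 1*(-3)) - 16/9*(-39))) + 3088 = (324 + (3 + (5 + 3) + 208/3)) + 3088 = (324 + (3 + 8 + 208/3)) + 3088 = (324 + 241/3) + 3088 = 1213/3 + 3088 = 10477/3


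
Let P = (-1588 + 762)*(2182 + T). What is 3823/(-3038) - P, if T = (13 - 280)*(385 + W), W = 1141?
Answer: -1016954584703/3038 ≈ -3.3474e+8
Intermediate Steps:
T = -407442 (T = (13 - 280)*(385 + 1141) = -267*1526 = -407442)
P = 334744760 (P = (-1588 + 762)*(2182 - 407442) = -826*(-405260) = 334744760)
3823/(-3038) - P = 3823/(-3038) - 1*334744760 = 3823*(-1/3038) - 334744760 = -3823/3038 - 334744760 = -1016954584703/3038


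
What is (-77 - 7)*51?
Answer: -4284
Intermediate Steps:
(-77 - 7)*51 = -84*51 = -4284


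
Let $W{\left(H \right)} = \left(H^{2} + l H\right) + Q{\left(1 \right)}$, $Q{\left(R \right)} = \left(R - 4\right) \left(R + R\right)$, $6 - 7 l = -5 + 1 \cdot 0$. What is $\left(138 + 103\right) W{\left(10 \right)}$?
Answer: $\frac{185088}{7} \approx 26441.0$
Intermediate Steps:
$l = \frac{11}{7}$ ($l = \frac{6}{7} - \frac{-5 + 1 \cdot 0}{7} = \frac{6}{7} - \frac{-5 + 0}{7} = \frac{6}{7} - - \frac{5}{7} = \frac{6}{7} + \frac{5}{7} = \frac{11}{7} \approx 1.5714$)
$Q{\left(R \right)} = 2 R \left(-4 + R\right)$ ($Q{\left(R \right)} = \left(-4 + R\right) 2 R = 2 R \left(-4 + R\right)$)
$W{\left(H \right)} = -6 + H^{2} + \frac{11 H}{7}$ ($W{\left(H \right)} = \left(H^{2} + \frac{11 H}{7}\right) + 2 \cdot 1 \left(-4 + 1\right) = \left(H^{2} + \frac{11 H}{7}\right) + 2 \cdot 1 \left(-3\right) = \left(H^{2} + \frac{11 H}{7}\right) - 6 = -6 + H^{2} + \frac{11 H}{7}$)
$\left(138 + 103\right) W{\left(10 \right)} = \left(138 + 103\right) \left(-6 + 10^{2} + \frac{11}{7} \cdot 10\right) = 241 \left(-6 + 100 + \frac{110}{7}\right) = 241 \cdot \frac{768}{7} = \frac{185088}{7}$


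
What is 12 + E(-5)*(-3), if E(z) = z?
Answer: 27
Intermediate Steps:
12 + E(-5)*(-3) = 12 - 5*(-3) = 12 + 15 = 27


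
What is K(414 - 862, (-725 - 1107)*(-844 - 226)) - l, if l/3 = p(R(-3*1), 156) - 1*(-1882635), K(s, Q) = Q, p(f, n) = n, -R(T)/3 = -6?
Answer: -3688133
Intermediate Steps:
R(T) = 18 (R(T) = -3*(-6) = 18)
l = 5648373 (l = 3*(156 - 1*(-1882635)) = 3*(156 + 1882635) = 3*1882791 = 5648373)
K(414 - 862, (-725 - 1107)*(-844 - 226)) - l = (-725 - 1107)*(-844 - 226) - 1*5648373 = -1832*(-1070) - 5648373 = 1960240 - 5648373 = -3688133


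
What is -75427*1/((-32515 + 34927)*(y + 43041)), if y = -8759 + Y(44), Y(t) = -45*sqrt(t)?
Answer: -1292894207/1417250707344 - 377135*sqrt(11)/157472300816 ≈ -0.00092020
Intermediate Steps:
y = -8759 - 90*sqrt(11) ≈ -9057.5
-75427*1/((-32515 + 34927)*(y + 43041)) = -75427*1/((-32515 + 34927)*((-8759 - 90*sqrt(11)) + 43041)) = -75427*1/(2412*(34282 - 90*sqrt(11))) = -75427/(82688184 - 217080*sqrt(11))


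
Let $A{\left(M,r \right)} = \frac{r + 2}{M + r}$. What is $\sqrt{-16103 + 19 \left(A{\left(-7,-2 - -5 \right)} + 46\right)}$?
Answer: $\frac{3 i \sqrt{6779}}{2} \approx 123.5 i$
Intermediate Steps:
$A{\left(M,r \right)} = \frac{2 + r}{M + r}$
$\sqrt{-16103 + 19 \left(A{\left(-7,-2 - -5 \right)} + 46\right)} = \sqrt{-16103 + 19 \left(\frac{2 - -3}{-7 - -3} + 46\right)} = \sqrt{-16103 + 19 \left(\frac{2 + \left(-2 + 5\right)}{-7 + \left(-2 + 5\right)} + 46\right)} = \sqrt{-16103 + 19 \left(\frac{2 + 3}{-7 + 3} + 46\right)} = \sqrt{-16103 + 19 \left(\frac{1}{-4} \cdot 5 + 46\right)} = \sqrt{-16103 + 19 \left(\left(- \frac{1}{4}\right) 5 + 46\right)} = \sqrt{-16103 + 19 \left(- \frac{5}{4} + 46\right)} = \sqrt{-16103 + 19 \cdot \frac{179}{4}} = \sqrt{-16103 + \frac{3401}{4}} = \sqrt{- \frac{61011}{4}} = \frac{3 i \sqrt{6779}}{2}$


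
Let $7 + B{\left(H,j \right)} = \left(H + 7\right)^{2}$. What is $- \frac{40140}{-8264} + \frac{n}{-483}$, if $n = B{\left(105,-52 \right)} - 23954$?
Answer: $\frac{4062061}{142554} \approx 28.495$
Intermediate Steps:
$B{\left(H,j \right)} = -7 + \left(7 + H\right)^{2}$ ($B{\left(H,j \right)} = -7 + \left(H + 7\right)^{2} = -7 + \left(7 + H\right)^{2}$)
$n = -11417$ ($n = \left(-7 + \left(7 + 105\right)^{2}\right) - 23954 = \left(-7 + 112^{2}\right) - 23954 = \left(-7 + 12544\right) - 23954 = 12537 - 23954 = -11417$)
$- \frac{40140}{-8264} + \frac{n}{-483} = - \frac{40140}{-8264} - \frac{11417}{-483} = \left(-40140\right) \left(- \frac{1}{8264}\right) - - \frac{1631}{69} = \frac{10035}{2066} + \frac{1631}{69} = \frac{4062061}{142554}$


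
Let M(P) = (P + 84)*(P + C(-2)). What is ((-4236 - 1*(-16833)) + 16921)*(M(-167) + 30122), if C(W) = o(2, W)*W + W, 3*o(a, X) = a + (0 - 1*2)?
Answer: 1303190182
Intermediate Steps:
o(a, X) = -⅔ + a/3 (o(a, X) = (a + (0 - 1*2))/3 = (a + (0 - 2))/3 = (a - 2)/3 = (-2 + a)/3 = -⅔ + a/3)
C(W) = W (C(W) = (-⅔ + (⅓)*2)*W + W = (-⅔ + ⅔)*W + W = 0*W + W = 0 + W = W)
M(P) = (-2 + P)*(84 + P) (M(P) = (P + 84)*(P - 2) = (84 + P)*(-2 + P) = (-2 + P)*(84 + P))
((-4236 - 1*(-16833)) + 16921)*(M(-167) + 30122) = ((-4236 - 1*(-16833)) + 16921)*((-168 + (-167)² + 82*(-167)) + 30122) = ((-4236 + 16833) + 16921)*((-168 + 27889 - 13694) + 30122) = (12597 + 16921)*(14027 + 30122) = 29518*44149 = 1303190182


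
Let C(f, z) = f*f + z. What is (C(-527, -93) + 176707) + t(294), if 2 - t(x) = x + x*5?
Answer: 452581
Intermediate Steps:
t(x) = 2 - 6*x (t(x) = 2 - (x + x*5) = 2 - (x + 5*x) = 2 - 6*x)
C(f, z) = z + f² (C(f, z) = f² + z = z + f²)
(C(-527, -93) + 176707) + t(294) = ((-93 + (-527)²) + 176707) + (2 - 6*294) = ((-93 + 277729) + 176707) + (2 - 1764) = (277636 + 176707) - 1762 = 454343 - 1762 = 452581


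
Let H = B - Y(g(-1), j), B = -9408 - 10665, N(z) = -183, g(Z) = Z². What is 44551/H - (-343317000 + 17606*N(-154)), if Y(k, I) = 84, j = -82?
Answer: 6985184522435/20157 ≈ 3.4654e+8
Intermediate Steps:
B = -20073
H = -20157 (H = -20073 - 1*84 = -20073 - 84 = -20157)
44551/H - (-343317000 + 17606*N(-154)) = 44551/(-20157) - 17606/(1/(-19500 - 183)) = 44551*(-1/20157) - 17606/(1/(-19683)) = -44551/20157 - 17606/(-1/19683) = -44551/20157 - 17606*(-19683) = -44551/20157 + 346538898 = 6985184522435/20157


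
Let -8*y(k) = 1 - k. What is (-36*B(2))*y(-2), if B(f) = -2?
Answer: -27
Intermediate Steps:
y(k) = -⅛ + k/8 (y(k) = -(1 - k)/8 = -⅛ + k/8)
(-36*B(2))*y(-2) = (-36*(-2))*(-⅛ + (⅛)*(-2)) = 72*(-⅛ - ¼) = 72*(-3/8) = -27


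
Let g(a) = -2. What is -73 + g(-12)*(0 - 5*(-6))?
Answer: -133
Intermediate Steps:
-73 + g(-12)*(0 - 5*(-6)) = -73 - 2*(0 - 5*(-6)) = -73 - 2*(0 + 30) = -73 - 2*30 = -73 - 60 = -133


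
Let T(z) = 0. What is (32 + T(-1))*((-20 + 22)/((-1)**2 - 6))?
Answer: -64/5 ≈ -12.800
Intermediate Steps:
(32 + T(-1))*((-20 + 22)/((-1)**2 - 6)) = (32 + 0)*((-20 + 22)/((-1)**2 - 6)) = 32*(2/(1 - 6)) = 32*(2/(-5)) = 32*(2*(-1/5)) = 32*(-2/5) = -64/5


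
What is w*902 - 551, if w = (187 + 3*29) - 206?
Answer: 60785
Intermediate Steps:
w = 68 (w = (187 + 87) - 206 = 274 - 206 = 68)
w*902 - 551 = 68*902 - 551 = 61336 - 551 = 60785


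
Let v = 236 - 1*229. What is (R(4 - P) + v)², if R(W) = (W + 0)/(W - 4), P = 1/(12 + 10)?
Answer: 6400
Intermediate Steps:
P = 1/22 ≈ 0.045455
R(W) = W/(-4 + W)
v = 7 (v = 236 - 229 = 7)
(R(4 - P) + v)² = ((4 - 1*1/22)/(-4 + (4 - 1*1/22)) + 7)² = ((4 - 1/22)/(-4 + (4 - 1/22)) + 7)² = (87/(22*(-4 + 87/22)) + 7)² = (87/(22*(-1/22)) + 7)² = ((87/22)*(-22) + 7)² = (-87 + 7)² = (-80)² = 6400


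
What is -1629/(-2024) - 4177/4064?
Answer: -229249/1028192 ≈ -0.22296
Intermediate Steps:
-1629/(-2024) - 4177/4064 = -1629*(-1/2024) - 4177*1/4064 = 1629/2024 - 4177/4064 = -229249/1028192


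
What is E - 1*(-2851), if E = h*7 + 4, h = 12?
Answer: 2939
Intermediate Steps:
E = 88 (E = 12*7 + 4 = 84 + 4 = 88)
E - 1*(-2851) = 88 - 1*(-2851) = 88 + 2851 = 2939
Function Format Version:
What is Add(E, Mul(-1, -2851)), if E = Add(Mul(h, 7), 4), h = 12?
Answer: 2939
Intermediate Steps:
E = 88 (E = Add(Mul(12, 7), 4) = Add(84, 4) = 88)
Add(E, Mul(-1, -2851)) = Add(88, Mul(-1, -2851)) = Add(88, 2851) = 2939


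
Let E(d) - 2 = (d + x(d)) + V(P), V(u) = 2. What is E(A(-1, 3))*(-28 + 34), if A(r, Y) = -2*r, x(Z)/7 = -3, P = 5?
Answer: -90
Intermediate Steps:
x(Z) = -21 (x(Z) = 7*(-3) = -21)
E(d) = -17 + d (E(d) = 2 + ((d - 21) + 2) = 2 + ((-21 + d) + 2) = 2 + (-19 + d) = -17 + d)
E(A(-1, 3))*(-28 + 34) = (-17 - 2*(-1))*(-28 + 34) = (-17 + 2)*6 = -15*6 = -90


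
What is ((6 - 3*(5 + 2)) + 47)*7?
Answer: 224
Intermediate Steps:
((6 - 3*(5 + 2)) + 47)*7 = ((6 - 3*7) + 47)*7 = ((6 - 1*21) + 47)*7 = ((6 - 21) + 47)*7 = (-15 + 47)*7 = 32*7 = 224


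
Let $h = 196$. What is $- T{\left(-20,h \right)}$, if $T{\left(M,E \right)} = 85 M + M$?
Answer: $1720$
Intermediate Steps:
$T{\left(M,E \right)} = 86 M$
$- T{\left(-20,h \right)} = - 86 \left(-20\right) = \left(-1\right) \left(-1720\right) = 1720$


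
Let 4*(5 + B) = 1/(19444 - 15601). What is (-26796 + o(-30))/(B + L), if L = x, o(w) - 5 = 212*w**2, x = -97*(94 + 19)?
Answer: -2521146348/168569351 ≈ -14.956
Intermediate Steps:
B = -76859/15372 (B = -5 + 1/(4*(19444 - 15601)) = -5 + (1/4)/3843 = -5 + (1/4)*(1/3843) = -5 + 1/15372 = -76859/15372 ≈ -4.9999)
x = -10961 (x = -97*113 = -10961)
o(w) = 5 + 212*w**2
L = -10961
(-26796 + o(-30))/(B + L) = (-26796 + (5 + 212*(-30)**2))/(-76859/15372 - 10961) = (-26796 + (5 + 212*900))/(-168569351/15372) = (-26796 + (5 + 190800))*(-15372/168569351) = (-26796 + 190805)*(-15372/168569351) = 164009*(-15372/168569351) = -2521146348/168569351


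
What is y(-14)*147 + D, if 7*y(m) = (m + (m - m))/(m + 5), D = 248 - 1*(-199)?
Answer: 1439/3 ≈ 479.67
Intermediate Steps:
D = 447 (D = 248 + 199 = 447)
y(m) = m/(7*(5 + m)) (y(m) = ((m + (m - m))/(m + 5))/7 = ((m + 0)/(5 + m))/7 = (m/(5 + m))/7 = m/(7*(5 + m)))
y(-14)*147 + D = ((⅐)*(-14)/(5 - 14))*147 + 447 = ((⅐)*(-14)/(-9))*147 + 447 = ((⅐)*(-14)*(-⅑))*147 + 447 = (2/9)*147 + 447 = 98/3 + 447 = 1439/3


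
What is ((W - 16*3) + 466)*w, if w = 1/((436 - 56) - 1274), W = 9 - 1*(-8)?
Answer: -145/298 ≈ -0.48658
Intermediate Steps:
W = 17 (W = 9 + 8 = 17)
w = -1/894 (w = 1/(380 - 1274) = 1/(-894) = -1/894 ≈ -0.0011186)
((W - 16*3) + 466)*w = ((17 - 16*3) + 466)*(-1/894) = ((17 - 48) + 466)*(-1/894) = (-31 + 466)*(-1/894) = 435*(-1/894) = -145/298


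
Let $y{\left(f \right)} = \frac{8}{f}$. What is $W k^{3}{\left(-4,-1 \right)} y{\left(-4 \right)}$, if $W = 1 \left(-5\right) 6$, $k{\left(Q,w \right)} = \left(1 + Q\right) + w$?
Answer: $-3840$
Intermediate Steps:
$k{\left(Q,w \right)} = 1 + Q + w$
$W = -30$ ($W = \left(-5\right) 6 = -30$)
$W k^{3}{\left(-4,-1 \right)} y{\left(-4 \right)} = - 30 \left(1 - 4 - 1\right)^{3} \frac{8}{-4} = - 30 \left(-4\right)^{3} \cdot 8 \left(- \frac{1}{4}\right) = \left(-30\right) \left(-64\right) \left(-2\right) = 1920 \left(-2\right) = -3840$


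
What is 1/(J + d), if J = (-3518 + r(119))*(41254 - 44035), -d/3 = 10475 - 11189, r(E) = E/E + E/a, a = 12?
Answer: 4/39021363 ≈ 1.0251e-7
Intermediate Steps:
r(E) = 1 + E/12 (r(E) = E/E + E/12 = 1 + E*(1/12) = 1 + E/12)
d = 2142 (d = -3*(10475 - 11189) = -3*(-714) = 2142)
J = 39012795/4 (J = (-3518 + (1 + (1/12)*119))*(41254 - 44035) = (-3518 + (1 + 119/12))*(-2781) = (-3518 + 131/12)*(-2781) = -42085/12*(-2781) = 39012795/4 ≈ 9.7532e+6)
1/(J + d) = 1/(39012795/4 + 2142) = 1/(39021363/4) = 4/39021363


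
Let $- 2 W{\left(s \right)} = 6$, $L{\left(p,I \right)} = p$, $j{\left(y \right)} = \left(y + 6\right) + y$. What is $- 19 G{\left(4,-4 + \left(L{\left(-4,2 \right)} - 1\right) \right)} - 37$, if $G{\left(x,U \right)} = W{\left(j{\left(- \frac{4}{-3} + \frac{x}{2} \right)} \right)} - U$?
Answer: $-151$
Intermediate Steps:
$j{\left(y \right)} = 6 + 2 y$ ($j{\left(y \right)} = \left(6 + y\right) + y = 6 + 2 y$)
$W{\left(s \right)} = -3$ ($W{\left(s \right)} = \left(- \frac{1}{2}\right) 6 = -3$)
$G{\left(x,U \right)} = -3 - U$
$- 19 G{\left(4,-4 + \left(L{\left(-4,2 \right)} - 1\right) \right)} - 37 = - 19 \left(-3 - \left(-4 - 5\right)\right) - 37 = - 19 \left(-3 - -9\right) - 37 = - 19 \left(-3 + 9\right) - 37 = \left(-19\right) 6 - 37 = -114 - 37 = -151$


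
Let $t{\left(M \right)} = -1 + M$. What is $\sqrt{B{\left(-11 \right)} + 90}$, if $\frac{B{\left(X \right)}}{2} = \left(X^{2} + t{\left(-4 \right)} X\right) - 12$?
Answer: $\sqrt{418} \approx 20.445$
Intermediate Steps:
$B{\left(X \right)} = -24 - 10 X + 2 X^{2}$ ($B{\left(X \right)} = 2 \left(\left(X^{2} + \left(-1 - 4\right) X\right) - 12\right) = 2 \left(\left(X^{2} - 5 X\right) - 12\right) = 2 \left(-12 + X^{2} - 5 X\right) = -24 - 10 X + 2 X^{2}$)
$\sqrt{B{\left(-11 \right)} + 90} = \sqrt{\left(-24 - -110 + 2 \left(-11\right)^{2}\right) + 90} = \sqrt{\left(-24 + 110 + 2 \cdot 121\right) + 90} = \sqrt{\left(-24 + 110 + 242\right) + 90} = \sqrt{328 + 90} = \sqrt{418}$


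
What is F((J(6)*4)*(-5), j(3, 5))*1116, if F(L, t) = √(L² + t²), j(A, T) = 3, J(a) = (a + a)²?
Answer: 3348*√921601 ≈ 3.2141e+6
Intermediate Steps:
J(a) = 4*a² (J(a) = (2*a)² = 4*a²)
F((J(6)*4)*(-5), j(3, 5))*1116 = √((((4*6²)*4)*(-5))² + 3²)*1116 = √((((4*36)*4)*(-5))² + 9)*1116 = √(((144*4)*(-5))² + 9)*1116 = √((576*(-5))² + 9)*1116 = √((-2880)² + 9)*1116 = √(8294400 + 9)*1116 = √8294409*1116 = (3*√921601)*1116 = 3348*√921601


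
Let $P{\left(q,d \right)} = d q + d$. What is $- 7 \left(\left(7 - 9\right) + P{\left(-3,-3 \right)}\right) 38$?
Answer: $-1064$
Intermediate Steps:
$P{\left(q,d \right)} = d + d q$
$- 7 \left(\left(7 - 9\right) + P{\left(-3,-3 \right)}\right) 38 = - 7 \left(\left(7 - 9\right) - 3 \left(1 - 3\right)\right) 38 = - 7 \left(-2 - -6\right) 38 = - 7 \left(-2 + 6\right) 38 = \left(-7\right) 4 \cdot 38 = \left(-28\right) 38 = -1064$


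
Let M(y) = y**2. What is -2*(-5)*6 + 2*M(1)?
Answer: 62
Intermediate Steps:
-2*(-5)*6 + 2*M(1) = -2*(-5)*6 + 2*1**2 = 10*6 + 2*1 = 60 + 2 = 62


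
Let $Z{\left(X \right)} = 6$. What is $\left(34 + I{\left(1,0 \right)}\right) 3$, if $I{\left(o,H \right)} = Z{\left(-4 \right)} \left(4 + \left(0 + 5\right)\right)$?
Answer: $264$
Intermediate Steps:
$I{\left(o,H \right)} = 54$ ($I{\left(o,H \right)} = 6 \left(4 + \left(0 + 5\right)\right) = 6 \left(4 + 5\right) = 6 \cdot 9 = 54$)
$\left(34 + I{\left(1,0 \right)}\right) 3 = \left(34 + 54\right) 3 = 88 \cdot 3 = 264$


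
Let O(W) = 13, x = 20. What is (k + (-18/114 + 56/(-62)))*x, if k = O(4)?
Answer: 140640/589 ≈ 238.78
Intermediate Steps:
k = 13
(k + (-18/114 + 56/(-62)))*x = (13 + (-18/114 + 56/(-62)))*20 = (13 + (-18*1/114 + 56*(-1/62)))*20 = (13 + (-3/19 - 28/31))*20 = (13 - 625/589)*20 = (7032/589)*20 = 140640/589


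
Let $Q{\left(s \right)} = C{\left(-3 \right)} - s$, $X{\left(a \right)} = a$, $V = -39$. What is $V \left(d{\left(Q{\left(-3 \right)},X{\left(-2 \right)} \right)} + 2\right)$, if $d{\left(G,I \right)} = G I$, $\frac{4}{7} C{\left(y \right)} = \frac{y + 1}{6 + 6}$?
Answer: $\frac{533}{4} \approx 133.25$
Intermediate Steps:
$C{\left(y \right)} = \frac{7}{48} + \frac{7 y}{48}$ ($C{\left(y \right)} = \frac{7 \frac{y + 1}{6 + 6}}{4} = \frac{7 \frac{1 + y}{12}}{4} = \frac{7 \left(1 + y\right) \frac{1}{12}}{4} = \frac{7 \left(\frac{1}{12} + \frac{y}{12}\right)}{4} = \frac{7}{48} + \frac{7 y}{48}$)
$Q{\left(s \right)} = - \frac{7}{24} - s$ ($Q{\left(s \right)} = \left(\frac{7}{48} + \frac{7}{48} \left(-3\right)\right) - s = \left(\frac{7}{48} - \frac{7}{16}\right) - s = - \frac{7}{24} - s$)
$V \left(d{\left(Q{\left(-3 \right)},X{\left(-2 \right)} \right)} + 2\right) = - 39 \left(\left(- \frac{7}{24} - -3\right) \left(-2\right) + 2\right) = - 39 \left(\left(- \frac{7}{24} + 3\right) \left(-2\right) + 2\right) = - 39 \left(\frac{65}{24} \left(-2\right) + 2\right) = - 39 \left(- \frac{65}{12} + 2\right) = \left(-39\right) \left(- \frac{41}{12}\right) = \frac{533}{4}$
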